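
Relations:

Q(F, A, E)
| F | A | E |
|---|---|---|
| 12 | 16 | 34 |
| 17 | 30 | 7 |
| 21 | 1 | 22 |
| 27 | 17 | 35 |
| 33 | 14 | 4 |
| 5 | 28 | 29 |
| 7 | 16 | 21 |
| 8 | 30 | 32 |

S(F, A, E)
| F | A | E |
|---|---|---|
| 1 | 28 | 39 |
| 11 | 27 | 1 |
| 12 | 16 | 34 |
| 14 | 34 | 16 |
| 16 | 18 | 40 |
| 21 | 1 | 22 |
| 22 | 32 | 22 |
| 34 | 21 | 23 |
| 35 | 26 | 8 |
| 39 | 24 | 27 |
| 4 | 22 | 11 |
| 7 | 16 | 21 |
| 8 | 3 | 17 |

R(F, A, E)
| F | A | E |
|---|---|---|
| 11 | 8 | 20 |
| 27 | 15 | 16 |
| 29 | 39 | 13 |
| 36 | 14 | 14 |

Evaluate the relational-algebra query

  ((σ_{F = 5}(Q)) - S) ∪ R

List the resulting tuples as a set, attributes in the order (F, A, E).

Apply σ_{F = 5}; surviving tuples: {(5, 28, 29)}
Set difference of the two operands is {(5, 28, 29)}.
Set union of the two operands is {(11, 8, 20), (27, 15, 16), (29, 39, 13), (36, 14, 14), (5, 28, 29)}.

{(11, 8, 20), (27, 15, 16), (29, 39, 13), (36, 14, 14), (5, 28, 29)}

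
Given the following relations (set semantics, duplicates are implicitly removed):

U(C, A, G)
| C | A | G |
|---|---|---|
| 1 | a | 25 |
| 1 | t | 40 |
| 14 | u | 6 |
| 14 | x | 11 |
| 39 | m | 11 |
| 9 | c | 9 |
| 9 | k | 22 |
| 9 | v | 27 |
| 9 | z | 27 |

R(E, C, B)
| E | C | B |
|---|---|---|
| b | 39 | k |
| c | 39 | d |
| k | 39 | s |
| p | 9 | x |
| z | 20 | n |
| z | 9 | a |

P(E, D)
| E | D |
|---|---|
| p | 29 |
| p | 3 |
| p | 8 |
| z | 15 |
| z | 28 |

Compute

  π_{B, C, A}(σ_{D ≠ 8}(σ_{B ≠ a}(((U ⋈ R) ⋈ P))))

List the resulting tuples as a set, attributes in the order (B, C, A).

Natural join on C: {(39, m, 11, b, k), (39, m, 11, c, d), (39, m, 11, k, s), (9, c, 9, p, x), (9, c, 9, z, a), (9, k, 22, p, x), (9, k, 22, z, a), (9, v, 27, p, x), (9, v, 27, z, a), (9, z, 27, p, x), (9, z, 27, z, a)}
Natural join on E: {(9, c, 9, p, x, 29), (9, c, 9, p, x, 3), (9, c, 9, p, x, 8), (9, c, 9, z, a, 15), (9, c, 9, z, a, 28), (9, k, 22, p, x, 29), (9, k, 22, p, x, 3), (9, k, 22, p, x, 8), (9, k, 22, z, a, 15), (9, k, 22, z, a, 28), (9, v, 27, p, x, 29), (9, v, 27, p, x, 3), (9, v, 27, p, x, 8), (9, v, 27, z, a, 15), (9, v, 27, z, a, 28), (9, z, 27, p, x, 29), (9, z, 27, p, x, 3), (9, z, 27, p, x, 8), (9, z, 27, z, a, 15), (9, z, 27, z, a, 28)}
Apply σ_{B ≠ a}; surviving tuples: {(9, c, 9, p, x, 29), (9, c, 9, p, x, 3), (9, c, 9, p, x, 8), (9, k, 22, p, x, 29), (9, k, 22, p, x, 3), (9, k, 22, p, x, 8), (9, v, 27, p, x, 29), (9, v, 27, p, x, 3), (9, v, 27, p, x, 8), (9, z, 27, p, x, 29), (9, z, 27, p, x, 3), (9, z, 27, p, x, 8)}
Apply σ_{D ≠ 8}; surviving tuples: {(9, c, 9, p, x, 29), (9, c, 9, p, x, 3), (9, k, 22, p, x, 29), (9, k, 22, p, x, 3), (9, v, 27, p, x, 29), (9, v, 27, p, x, 3), (9, z, 27, p, x, 29), (9, z, 27, p, x, 3)}
Projecting to B, C, A (4 duplicate(s) eliminated): {(x, 9, c), (x, 9, k), (x, 9, v), (x, 9, z)}

{(x, 9, c), (x, 9, k), (x, 9, v), (x, 9, z)}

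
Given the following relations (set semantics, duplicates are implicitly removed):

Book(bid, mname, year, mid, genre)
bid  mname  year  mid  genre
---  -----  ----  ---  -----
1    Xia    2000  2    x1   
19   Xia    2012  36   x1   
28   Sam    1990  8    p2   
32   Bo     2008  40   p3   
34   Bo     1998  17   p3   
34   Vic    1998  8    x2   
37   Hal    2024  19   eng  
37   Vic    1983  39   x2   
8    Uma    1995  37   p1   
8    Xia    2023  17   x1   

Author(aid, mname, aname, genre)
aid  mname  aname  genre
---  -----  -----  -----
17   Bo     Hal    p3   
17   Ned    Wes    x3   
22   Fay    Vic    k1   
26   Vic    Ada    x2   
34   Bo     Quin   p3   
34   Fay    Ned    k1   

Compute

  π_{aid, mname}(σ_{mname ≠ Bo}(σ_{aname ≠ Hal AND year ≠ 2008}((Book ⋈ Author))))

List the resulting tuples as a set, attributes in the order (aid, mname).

{(26, Vic)}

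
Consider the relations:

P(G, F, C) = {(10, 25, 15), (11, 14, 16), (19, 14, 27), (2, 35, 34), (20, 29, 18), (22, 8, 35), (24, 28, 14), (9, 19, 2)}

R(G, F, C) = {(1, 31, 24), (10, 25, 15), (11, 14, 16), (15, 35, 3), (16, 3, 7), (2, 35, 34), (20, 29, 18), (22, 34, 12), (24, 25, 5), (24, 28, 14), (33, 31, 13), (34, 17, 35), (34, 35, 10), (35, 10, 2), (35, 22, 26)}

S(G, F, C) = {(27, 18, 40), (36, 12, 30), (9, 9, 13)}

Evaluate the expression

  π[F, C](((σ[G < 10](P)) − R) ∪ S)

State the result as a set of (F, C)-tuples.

{(12, 30), (18, 40), (19, 2), (9, 13)}

Filtering on G < 10 leaves {(2, 35, 34), (9, 19, 2)}.
Difference: {(2, 35, 34), (9, 19, 2)} with {(1, 31, 24), (10, 25, 15), (11, 14, 16), (15, 35, 3), (16, 3, 7), (2, 35, 34), (20, 29, 18), (22, 34, 12), (24, 25, 5), (24, 28, 14), (33, 31, 13), (34, 17, 35), (34, 35, 10), (35, 10, 2), (35, 22, 26)} → {(9, 19, 2)}
Union: {(9, 19, 2)} with {(27, 18, 40), (36, 12, 30), (9, 9, 13)} → {(27, 18, 40), (36, 12, 30), (9, 19, 2), (9, 9, 13)}
Projecting to F, C: {(12, 30), (18, 40), (19, 2), (9, 13)}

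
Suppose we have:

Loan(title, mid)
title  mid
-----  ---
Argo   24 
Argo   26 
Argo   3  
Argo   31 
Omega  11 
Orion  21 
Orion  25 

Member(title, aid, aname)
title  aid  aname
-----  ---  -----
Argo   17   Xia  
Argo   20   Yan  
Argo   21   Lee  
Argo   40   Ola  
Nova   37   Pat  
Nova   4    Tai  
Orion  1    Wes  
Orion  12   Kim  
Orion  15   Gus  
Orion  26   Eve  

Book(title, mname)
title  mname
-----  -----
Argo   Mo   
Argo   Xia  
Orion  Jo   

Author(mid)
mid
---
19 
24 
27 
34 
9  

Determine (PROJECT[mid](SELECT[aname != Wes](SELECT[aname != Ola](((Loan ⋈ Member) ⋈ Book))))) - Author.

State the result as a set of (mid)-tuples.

{21, 25, 26, 3, 31}

Joining Loan and Member on title yields {(Argo, 24, 17, Xia), (Argo, 24, 20, Yan), (Argo, 24, 21, Lee), (Argo, 24, 40, Ola), (Argo, 26, 17, Xia), (Argo, 26, 20, Yan), (Argo, 26, 21, Lee), (Argo, 26, 40, Ola), (Argo, 3, 17, Xia), (Argo, 3, 20, Yan), (Argo, 3, 21, Lee), (Argo, 3, 40, Ola), (Argo, 31, 17, Xia), (Argo, 31, 20, Yan), (Argo, 31, 21, Lee), (Argo, 31, 40, Ola), (Orion, 21, 1, Wes), (Orion, 21, 12, Kim), (Orion, 21, 15, Gus), (Orion, 21, 26, Eve), (Orion, 25, 1, Wes), (Orion, 25, 12, Kim), (Orion, 25, 15, Gus), (Orion, 25, 26, Eve)}.
Joining (Loan ⋈ Member) and Book on title yields {(Argo, 24, 17, Xia, Mo), (Argo, 24, 17, Xia, Xia), (Argo, 24, 20, Yan, Mo), (Argo, 24, 20, Yan, Xia), (Argo, 24, 21, Lee, Mo), (Argo, 24, 21, Lee, Xia), (Argo, 24, 40, Ola, Mo), (Argo, 24, 40, Ola, Xia), (Argo, 26, 17, Xia, Mo), (Argo, 26, 17, Xia, Xia), (Argo, 26, 20, Yan, Mo), (Argo, 26, 20, Yan, Xia), (Argo, 26, 21, Lee, Mo), (Argo, 26, 21, Lee, Xia), (Argo, 26, 40, Ola, Mo), (Argo, 26, 40, Ola, Xia), (Argo, 3, 17, Xia, Mo), (Argo, 3, 17, Xia, Xia), (Argo, 3, 20, Yan, Mo), (Argo, 3, 20, Yan, Xia), (Argo, 3, 21, Lee, Mo), (Argo, 3, 21, Lee, Xia), (Argo, 3, 40, Ola, Mo), (Argo, 3, 40, Ola, Xia), (Argo, 31, 17, Xia, Mo), (Argo, 31, 17, Xia, Xia), (Argo, 31, 20, Yan, Mo), (Argo, 31, 20, Yan, Xia), (Argo, 31, 21, Lee, Mo), (Argo, 31, 21, Lee, Xia), (Argo, 31, 40, Ola, Mo), (Argo, 31, 40, Ola, Xia), (Orion, 21, 1, Wes, Jo), (Orion, 21, 12, Kim, Jo), (Orion, 21, 15, Gus, Jo), (Orion, 21, 26, Eve, Jo), (Orion, 25, 1, Wes, Jo), (Orion, 25, 12, Kim, Jo), (Orion, 25, 15, Gus, Jo), (Orion, 25, 26, Eve, Jo)}.
Filtering on aname != Ola leaves {(Argo, 24, 17, Xia, Mo), (Argo, 24, 17, Xia, Xia), (Argo, 24, 20, Yan, Mo), (Argo, 24, 20, Yan, Xia), (Argo, 24, 21, Lee, Mo), (Argo, 24, 21, Lee, Xia), (Argo, 26, 17, Xia, Mo), (Argo, 26, 17, Xia, Xia), (Argo, 26, 20, Yan, Mo), (Argo, 26, 20, Yan, Xia), (Argo, 26, 21, Lee, Mo), (Argo, 26, 21, Lee, Xia), (Argo, 3, 17, Xia, Mo), (Argo, 3, 17, Xia, Xia), (Argo, 3, 20, Yan, Mo), (Argo, 3, 20, Yan, Xia), (Argo, 3, 21, Lee, Mo), (Argo, 3, 21, Lee, Xia), (Argo, 31, 17, Xia, Mo), (Argo, 31, 17, Xia, Xia), (Argo, 31, 20, Yan, Mo), (Argo, 31, 20, Yan, Xia), (Argo, 31, 21, Lee, Mo), (Argo, 31, 21, Lee, Xia), (Orion, 21, 1, Wes, Jo), (Orion, 21, 12, Kim, Jo), (Orion, 21, 15, Gus, Jo), (Orion, 21, 26, Eve, Jo), (Orion, 25, 1, Wes, Jo), (Orion, 25, 12, Kim, Jo), (Orion, 25, 15, Gus, Jo), (Orion, 25, 26, Eve, Jo)}.
Filtering on aname != Wes leaves {(Argo, 24, 17, Xia, Mo), (Argo, 24, 17, Xia, Xia), (Argo, 24, 20, Yan, Mo), (Argo, 24, 20, Yan, Xia), (Argo, 24, 21, Lee, Mo), (Argo, 24, 21, Lee, Xia), (Argo, 26, 17, Xia, Mo), (Argo, 26, 17, Xia, Xia), (Argo, 26, 20, Yan, Mo), (Argo, 26, 20, Yan, Xia), (Argo, 26, 21, Lee, Mo), (Argo, 26, 21, Lee, Xia), (Argo, 3, 17, Xia, Mo), (Argo, 3, 17, Xia, Xia), (Argo, 3, 20, Yan, Mo), (Argo, 3, 20, Yan, Xia), (Argo, 3, 21, Lee, Mo), (Argo, 3, 21, Lee, Xia), (Argo, 31, 17, Xia, Mo), (Argo, 31, 17, Xia, Xia), (Argo, 31, 20, Yan, Mo), (Argo, 31, 20, Yan, Xia), (Argo, 31, 21, Lee, Mo), (Argo, 31, 21, Lee, Xia), (Orion, 21, 12, Kim, Jo), (Orion, 21, 15, Gus, Jo), (Orion, 21, 26, Eve, Jo), (Orion, 25, 12, Kim, Jo), (Orion, 25, 15, Gus, Jo), (Orion, 25, 26, Eve, Jo)}.
π[mid]: project onto (mid) (24 duplicate(s) eliminated) → {21, 24, 25, 26, 3, 31}
Taking the difference: {21, 25, 26, 3, 31}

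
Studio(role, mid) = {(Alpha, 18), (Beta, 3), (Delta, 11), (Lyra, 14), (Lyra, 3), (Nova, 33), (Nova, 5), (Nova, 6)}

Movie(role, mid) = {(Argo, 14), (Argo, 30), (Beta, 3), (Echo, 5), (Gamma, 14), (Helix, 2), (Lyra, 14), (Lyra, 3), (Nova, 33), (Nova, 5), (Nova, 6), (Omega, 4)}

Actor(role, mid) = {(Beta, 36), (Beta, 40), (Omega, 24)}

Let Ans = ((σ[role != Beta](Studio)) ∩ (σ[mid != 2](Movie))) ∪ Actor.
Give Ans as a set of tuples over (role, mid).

{(Beta, 36), (Beta, 40), (Lyra, 14), (Lyra, 3), (Nova, 33), (Nova, 5), (Nova, 6), (Omega, 24)}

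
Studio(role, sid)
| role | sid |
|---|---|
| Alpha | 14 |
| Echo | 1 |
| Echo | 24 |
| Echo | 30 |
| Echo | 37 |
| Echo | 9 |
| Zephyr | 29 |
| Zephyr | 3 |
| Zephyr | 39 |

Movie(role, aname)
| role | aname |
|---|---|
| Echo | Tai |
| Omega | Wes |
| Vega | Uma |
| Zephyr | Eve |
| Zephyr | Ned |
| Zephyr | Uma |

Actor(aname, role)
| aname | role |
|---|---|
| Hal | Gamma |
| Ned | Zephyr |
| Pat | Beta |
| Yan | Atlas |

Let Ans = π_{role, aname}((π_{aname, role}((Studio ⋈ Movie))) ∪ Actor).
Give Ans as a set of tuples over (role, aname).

Natural join on role: {(Echo, 1, Tai), (Echo, 24, Tai), (Echo, 30, Tai), (Echo, 37, Tai), (Echo, 9, Tai), (Zephyr, 29, Eve), (Zephyr, 29, Ned), (Zephyr, 29, Uma), (Zephyr, 3, Eve), (Zephyr, 3, Ned), (Zephyr, 3, Uma), (Zephyr, 39, Eve), (Zephyr, 39, Ned), (Zephyr, 39, Uma)}
π_{aname, role} gives {(Eve, Zephyr), (Ned, Zephyr), (Tai, Echo), (Uma, Zephyr)} (10 duplicate(s) eliminated).
Union: {(Eve, Zephyr), (Ned, Zephyr), (Tai, Echo), (Uma, Zephyr)} with {(Hal, Gamma), (Ned, Zephyr), (Pat, Beta), (Yan, Atlas)} → {(Eve, Zephyr), (Hal, Gamma), (Ned, Zephyr), (Pat, Beta), (Tai, Echo), (Uma, Zephyr), (Yan, Atlas)}
π_{role, aname} gives {(Atlas, Yan), (Beta, Pat), (Echo, Tai), (Gamma, Hal), (Zephyr, Eve), (Zephyr, Ned), (Zephyr, Uma)}.

{(Atlas, Yan), (Beta, Pat), (Echo, Tai), (Gamma, Hal), (Zephyr, Eve), (Zephyr, Ned), (Zephyr, Uma)}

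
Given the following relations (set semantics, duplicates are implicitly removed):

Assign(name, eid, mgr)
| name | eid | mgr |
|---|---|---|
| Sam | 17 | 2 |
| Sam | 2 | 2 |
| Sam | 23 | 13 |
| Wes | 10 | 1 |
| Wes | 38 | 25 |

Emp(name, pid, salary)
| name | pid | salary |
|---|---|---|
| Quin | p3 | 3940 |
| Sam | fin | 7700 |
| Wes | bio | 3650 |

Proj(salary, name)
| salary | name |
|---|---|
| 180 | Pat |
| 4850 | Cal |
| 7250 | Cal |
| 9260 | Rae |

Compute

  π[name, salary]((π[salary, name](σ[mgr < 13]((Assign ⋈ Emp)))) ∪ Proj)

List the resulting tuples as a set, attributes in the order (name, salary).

Joining Assign and Emp on name yields {(Sam, 17, 2, fin, 7700), (Sam, 2, 2, fin, 7700), (Sam, 23, 13, fin, 7700), (Wes, 10, 1, bio, 3650), (Wes, 38, 25, bio, 3650)}.
Filtering on mgr < 13 leaves {(Sam, 17, 2, fin, 7700), (Sam, 2, 2, fin, 7700), (Wes, 10, 1, bio, 3650)}.
Keep only column(s) salary, name (1 duplicate(s) eliminated): {(3650, Wes), (7700, Sam)}
Set union of the two operands is {(180, Pat), (3650, Wes), (4850, Cal), (7250, Cal), (7700, Sam), (9260, Rae)}.
Keep only column(s) name, salary: {(Cal, 4850), (Cal, 7250), (Pat, 180), (Rae, 9260), (Sam, 7700), (Wes, 3650)}

{(Cal, 4850), (Cal, 7250), (Pat, 180), (Rae, 9260), (Sam, 7700), (Wes, 3650)}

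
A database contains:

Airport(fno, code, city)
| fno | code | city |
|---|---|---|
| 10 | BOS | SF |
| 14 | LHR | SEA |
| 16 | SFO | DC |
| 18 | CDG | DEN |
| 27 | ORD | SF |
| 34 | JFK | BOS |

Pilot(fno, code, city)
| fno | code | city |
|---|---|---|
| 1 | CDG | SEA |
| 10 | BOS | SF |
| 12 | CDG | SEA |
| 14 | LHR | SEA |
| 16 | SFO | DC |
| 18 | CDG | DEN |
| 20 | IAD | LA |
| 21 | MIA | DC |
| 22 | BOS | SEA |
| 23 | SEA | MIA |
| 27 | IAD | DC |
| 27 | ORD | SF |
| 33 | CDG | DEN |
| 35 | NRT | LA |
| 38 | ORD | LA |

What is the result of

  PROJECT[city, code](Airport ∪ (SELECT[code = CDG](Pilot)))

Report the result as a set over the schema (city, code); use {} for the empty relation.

{(BOS, JFK), (DC, SFO), (DEN, CDG), (SEA, CDG), (SEA, LHR), (SF, BOS), (SF, ORD)}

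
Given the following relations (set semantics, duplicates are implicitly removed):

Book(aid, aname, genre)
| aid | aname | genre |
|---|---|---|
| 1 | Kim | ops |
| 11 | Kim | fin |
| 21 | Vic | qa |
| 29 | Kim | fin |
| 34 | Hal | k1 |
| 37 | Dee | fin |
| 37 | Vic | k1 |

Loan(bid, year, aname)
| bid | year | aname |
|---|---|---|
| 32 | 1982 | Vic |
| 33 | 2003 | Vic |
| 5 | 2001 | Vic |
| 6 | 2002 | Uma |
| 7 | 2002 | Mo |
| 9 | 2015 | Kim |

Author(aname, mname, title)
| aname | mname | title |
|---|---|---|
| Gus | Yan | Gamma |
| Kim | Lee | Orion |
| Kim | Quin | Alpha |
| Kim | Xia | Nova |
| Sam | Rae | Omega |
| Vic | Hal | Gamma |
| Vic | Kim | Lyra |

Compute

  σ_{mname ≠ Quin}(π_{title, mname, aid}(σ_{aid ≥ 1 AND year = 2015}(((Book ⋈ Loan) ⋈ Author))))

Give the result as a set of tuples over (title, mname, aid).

Book ⋈ Loan (natural join on aname): {(1, Kim, ops, 9, 2015), (11, Kim, fin, 9, 2015), (21, Vic, qa, 32, 1982), (21, Vic, qa, 33, 2003), (21, Vic, qa, 5, 2001), (29, Kim, fin, 9, 2015), (37, Vic, k1, 32, 1982), (37, Vic, k1, 33, 2003), (37, Vic, k1, 5, 2001)}
(Book ⋈ Loan) ⋈ Author (natural join on aname): {(1, Kim, ops, 9, 2015, Lee, Orion), (1, Kim, ops, 9, 2015, Quin, Alpha), (1, Kim, ops, 9, 2015, Xia, Nova), (11, Kim, fin, 9, 2015, Lee, Orion), (11, Kim, fin, 9, 2015, Quin, Alpha), (11, Kim, fin, 9, 2015, Xia, Nova), (21, Vic, qa, 32, 1982, Hal, Gamma), (21, Vic, qa, 32, 1982, Kim, Lyra), (21, Vic, qa, 33, 2003, Hal, Gamma), (21, Vic, qa, 33, 2003, Kim, Lyra), (21, Vic, qa, 5, 2001, Hal, Gamma), (21, Vic, qa, 5, 2001, Kim, Lyra), (29, Kim, fin, 9, 2015, Lee, Orion), (29, Kim, fin, 9, 2015, Quin, Alpha), (29, Kim, fin, 9, 2015, Xia, Nova), (37, Vic, k1, 32, 1982, Hal, Gamma), (37, Vic, k1, 32, 1982, Kim, Lyra), (37, Vic, k1, 33, 2003, Hal, Gamma), (37, Vic, k1, 33, 2003, Kim, Lyra), (37, Vic, k1, 5, 2001, Hal, Gamma), (37, Vic, k1, 5, 2001, Kim, Lyra)}
Selection aid ≥ 1 AND year = 2015: {(1, Kim, ops, 9, 2015, Lee, Orion), (1, Kim, ops, 9, 2015, Quin, Alpha), (1, Kim, ops, 9, 2015, Xia, Nova), (11, Kim, fin, 9, 2015, Lee, Orion), (11, Kim, fin, 9, 2015, Quin, Alpha), (11, Kim, fin, 9, 2015, Xia, Nova), (29, Kim, fin, 9, 2015, Lee, Orion), (29, Kim, fin, 9, 2015, Quin, Alpha), (29, Kim, fin, 9, 2015, Xia, Nova)}
π_{title, mname, aid} gives {(Alpha, Quin, 1), (Alpha, Quin, 11), (Alpha, Quin, 29), (Nova, Xia, 1), (Nova, Xia, 11), (Nova, Xia, 29), (Orion, Lee, 1), (Orion, Lee, 11), (Orion, Lee, 29)}.
Selection mname ≠ Quin: {(Nova, Xia, 1), (Nova, Xia, 11), (Nova, Xia, 29), (Orion, Lee, 1), (Orion, Lee, 11), (Orion, Lee, 29)}

{(Nova, Xia, 1), (Nova, Xia, 11), (Nova, Xia, 29), (Orion, Lee, 1), (Orion, Lee, 11), (Orion, Lee, 29)}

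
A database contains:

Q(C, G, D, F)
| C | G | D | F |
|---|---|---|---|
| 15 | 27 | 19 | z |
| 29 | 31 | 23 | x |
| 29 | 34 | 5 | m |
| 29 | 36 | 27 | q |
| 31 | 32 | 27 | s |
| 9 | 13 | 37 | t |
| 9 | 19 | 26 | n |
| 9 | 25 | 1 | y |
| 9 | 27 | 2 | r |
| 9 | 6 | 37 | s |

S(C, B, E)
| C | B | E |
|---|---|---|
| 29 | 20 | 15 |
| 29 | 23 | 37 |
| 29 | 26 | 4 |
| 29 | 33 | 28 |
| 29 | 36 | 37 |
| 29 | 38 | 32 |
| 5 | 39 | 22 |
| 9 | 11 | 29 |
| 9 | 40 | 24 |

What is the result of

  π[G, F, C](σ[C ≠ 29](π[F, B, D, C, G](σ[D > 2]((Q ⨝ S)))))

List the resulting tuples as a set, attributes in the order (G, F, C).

{(13, t, 9), (19, n, 9), (6, s, 9)}

Natural join on C: {(29, 31, 23, x, 20, 15), (29, 31, 23, x, 23, 37), (29, 31, 23, x, 26, 4), (29, 31, 23, x, 33, 28), (29, 31, 23, x, 36, 37), (29, 31, 23, x, 38, 32), (29, 34, 5, m, 20, 15), (29, 34, 5, m, 23, 37), (29, 34, 5, m, 26, 4), (29, 34, 5, m, 33, 28), (29, 34, 5, m, 36, 37), (29, 34, 5, m, 38, 32), (29, 36, 27, q, 20, 15), (29, 36, 27, q, 23, 37), (29, 36, 27, q, 26, 4), (29, 36, 27, q, 33, 28), (29, 36, 27, q, 36, 37), (29, 36, 27, q, 38, 32), (9, 13, 37, t, 11, 29), (9, 13, 37, t, 40, 24), (9, 19, 26, n, 11, 29), (9, 19, 26, n, 40, 24), (9, 25, 1, y, 11, 29), (9, 25, 1, y, 40, 24), (9, 27, 2, r, 11, 29), (9, 27, 2, r, 40, 24), (9, 6, 37, s, 11, 29), (9, 6, 37, s, 40, 24)}
σ[D > 2]: keep tuples satisfying D > 2 → {(29, 31, 23, x, 20, 15), (29, 31, 23, x, 23, 37), (29, 31, 23, x, 26, 4), (29, 31, 23, x, 33, 28), (29, 31, 23, x, 36, 37), (29, 31, 23, x, 38, 32), (29, 34, 5, m, 20, 15), (29, 34, 5, m, 23, 37), (29, 34, 5, m, 26, 4), (29, 34, 5, m, 33, 28), (29, 34, 5, m, 36, 37), (29, 34, 5, m, 38, 32), (29, 36, 27, q, 20, 15), (29, 36, 27, q, 23, 37), (29, 36, 27, q, 26, 4), (29, 36, 27, q, 33, 28), (29, 36, 27, q, 36, 37), (29, 36, 27, q, 38, 32), (9, 13, 37, t, 11, 29), (9, 13, 37, t, 40, 24), (9, 19, 26, n, 11, 29), (9, 19, 26, n, 40, 24), (9, 6, 37, s, 11, 29), (9, 6, 37, s, 40, 24)}
Projecting to F, B, D, C, G: {(m, 20, 5, 29, 34), (m, 23, 5, 29, 34), (m, 26, 5, 29, 34), (m, 33, 5, 29, 34), (m, 36, 5, 29, 34), (m, 38, 5, 29, 34), (n, 11, 26, 9, 19), (n, 40, 26, 9, 19), (q, 20, 27, 29, 36), (q, 23, 27, 29, 36), (q, 26, 27, 29, 36), (q, 33, 27, 29, 36), (q, 36, 27, 29, 36), (q, 38, 27, 29, 36), (s, 11, 37, 9, 6), (s, 40, 37, 9, 6), (t, 11, 37, 9, 13), (t, 40, 37, 9, 13), (x, 20, 23, 29, 31), (x, 23, 23, 29, 31), (x, 26, 23, 29, 31), (x, 33, 23, 29, 31), (x, 36, 23, 29, 31), (x, 38, 23, 29, 31)}
σ[C ≠ 29]: keep tuples satisfying C ≠ 29 → {(n, 11, 26, 9, 19), (n, 40, 26, 9, 19), (s, 11, 37, 9, 6), (s, 40, 37, 9, 6), (t, 11, 37, 9, 13), (t, 40, 37, 9, 13)}
Projecting to G, F, C (3 duplicate(s) eliminated): {(13, t, 9), (19, n, 9), (6, s, 9)}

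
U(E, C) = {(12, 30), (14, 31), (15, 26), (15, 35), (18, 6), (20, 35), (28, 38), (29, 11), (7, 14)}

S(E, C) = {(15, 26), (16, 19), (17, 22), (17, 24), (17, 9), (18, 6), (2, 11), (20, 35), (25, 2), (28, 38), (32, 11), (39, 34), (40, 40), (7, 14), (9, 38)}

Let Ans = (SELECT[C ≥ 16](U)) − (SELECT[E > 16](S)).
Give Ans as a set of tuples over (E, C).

Apply σ_{C ≥ 16}; surviving tuples: {(12, 30), (14, 31), (15, 26), (15, 35), (20, 35), (28, 38)}
Apply σ_{E > 16}; surviving tuples: {(17, 22), (17, 24), (17, 9), (18, 6), (20, 35), (25, 2), (28, 38), (32, 11), (39, 34), (40, 40)}
Set difference of the two operands is {(12, 30), (14, 31), (15, 26), (15, 35)}.

{(12, 30), (14, 31), (15, 26), (15, 35)}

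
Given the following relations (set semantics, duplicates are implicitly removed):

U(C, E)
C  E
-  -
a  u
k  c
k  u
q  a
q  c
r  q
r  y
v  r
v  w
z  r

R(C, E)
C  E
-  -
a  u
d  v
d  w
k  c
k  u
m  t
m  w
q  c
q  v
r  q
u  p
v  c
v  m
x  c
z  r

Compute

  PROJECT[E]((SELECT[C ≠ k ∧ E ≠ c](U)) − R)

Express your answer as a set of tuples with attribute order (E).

{a, r, w, y}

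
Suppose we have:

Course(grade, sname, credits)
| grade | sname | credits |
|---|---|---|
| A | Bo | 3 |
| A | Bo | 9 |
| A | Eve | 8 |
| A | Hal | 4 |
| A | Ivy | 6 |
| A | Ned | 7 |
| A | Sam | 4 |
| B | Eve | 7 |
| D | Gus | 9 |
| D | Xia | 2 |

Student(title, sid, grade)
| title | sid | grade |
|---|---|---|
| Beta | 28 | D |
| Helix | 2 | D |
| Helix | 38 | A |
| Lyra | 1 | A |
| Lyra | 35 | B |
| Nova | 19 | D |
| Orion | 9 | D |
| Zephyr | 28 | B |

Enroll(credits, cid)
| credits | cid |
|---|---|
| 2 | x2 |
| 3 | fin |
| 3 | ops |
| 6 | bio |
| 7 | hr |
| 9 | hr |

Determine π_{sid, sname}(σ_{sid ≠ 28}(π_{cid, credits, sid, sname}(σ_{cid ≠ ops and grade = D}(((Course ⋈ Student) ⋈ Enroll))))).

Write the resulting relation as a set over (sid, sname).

Joining Course and Student on grade yields {(A, Bo, 3, Helix, 38), (A, Bo, 3, Lyra, 1), (A, Bo, 9, Helix, 38), (A, Bo, 9, Lyra, 1), (A, Eve, 8, Helix, 38), (A, Eve, 8, Lyra, 1), (A, Hal, 4, Helix, 38), (A, Hal, 4, Lyra, 1), (A, Ivy, 6, Helix, 38), (A, Ivy, 6, Lyra, 1), (A, Ned, 7, Helix, 38), (A, Ned, 7, Lyra, 1), (A, Sam, 4, Helix, 38), (A, Sam, 4, Lyra, 1), (B, Eve, 7, Lyra, 35), (B, Eve, 7, Zephyr, 28), (D, Gus, 9, Beta, 28), (D, Gus, 9, Helix, 2), (D, Gus, 9, Nova, 19), (D, Gus, 9, Orion, 9), (D, Xia, 2, Beta, 28), (D, Xia, 2, Helix, 2), (D, Xia, 2, Nova, 19), (D, Xia, 2, Orion, 9)}.
Joining (Course ⋈ Student) and Enroll on credits yields {(A, Bo, 3, Helix, 38, fin), (A, Bo, 3, Helix, 38, ops), (A, Bo, 3, Lyra, 1, fin), (A, Bo, 3, Lyra, 1, ops), (A, Bo, 9, Helix, 38, hr), (A, Bo, 9, Lyra, 1, hr), (A, Ivy, 6, Helix, 38, bio), (A, Ivy, 6, Lyra, 1, bio), (A, Ned, 7, Helix, 38, hr), (A, Ned, 7, Lyra, 1, hr), (B, Eve, 7, Lyra, 35, hr), (B, Eve, 7, Zephyr, 28, hr), (D, Gus, 9, Beta, 28, hr), (D, Gus, 9, Helix, 2, hr), (D, Gus, 9, Nova, 19, hr), (D, Gus, 9, Orion, 9, hr), (D, Xia, 2, Beta, 28, x2), (D, Xia, 2, Helix, 2, x2), (D, Xia, 2, Nova, 19, x2), (D, Xia, 2, Orion, 9, x2)}.
Apply σ_{cid ≠ ops and grade = D}; surviving tuples: {(D, Gus, 9, Beta, 28, hr), (D, Gus, 9, Helix, 2, hr), (D, Gus, 9, Nova, 19, hr), (D, Gus, 9, Orion, 9, hr), (D, Xia, 2, Beta, 28, x2), (D, Xia, 2, Helix, 2, x2), (D, Xia, 2, Nova, 19, x2), (D, Xia, 2, Orion, 9, x2)}
Projecting to cid, credits, sid, sname: {(hr, 9, 19, Gus), (hr, 9, 2, Gus), (hr, 9, 28, Gus), (hr, 9, 9, Gus), (x2, 2, 19, Xia), (x2, 2, 2, Xia), (x2, 2, 28, Xia), (x2, 2, 9, Xia)}
Apply σ_{sid ≠ 28}; surviving tuples: {(hr, 9, 19, Gus), (hr, 9, 2, Gus), (hr, 9, 9, Gus), (x2, 2, 19, Xia), (x2, 2, 2, Xia), (x2, 2, 9, Xia)}
Projecting to sid, sname: {(19, Gus), (19, Xia), (2, Gus), (2, Xia), (9, Gus), (9, Xia)}

{(19, Gus), (19, Xia), (2, Gus), (2, Xia), (9, Gus), (9, Xia)}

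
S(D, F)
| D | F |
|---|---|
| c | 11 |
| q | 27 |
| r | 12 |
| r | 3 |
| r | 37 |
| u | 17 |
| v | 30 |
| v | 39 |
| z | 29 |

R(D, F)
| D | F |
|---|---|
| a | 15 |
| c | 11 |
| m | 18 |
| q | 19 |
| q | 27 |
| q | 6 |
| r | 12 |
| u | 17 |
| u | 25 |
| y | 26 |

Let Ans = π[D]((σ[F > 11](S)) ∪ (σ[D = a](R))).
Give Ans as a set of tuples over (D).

Selection F > 11: {(q, 27), (r, 12), (r, 37), (u, 17), (v, 30), (v, 39), (z, 29)}
Selection D = a: {(a, 15)}
Taking the union: {(a, 15), (q, 27), (r, 12), (r, 37), (u, 17), (v, 30), (v, 39), (z, 29)}
π[D]: project onto (D) (2 duplicate(s) eliminated) → {a, q, r, u, v, z}

{a, q, r, u, v, z}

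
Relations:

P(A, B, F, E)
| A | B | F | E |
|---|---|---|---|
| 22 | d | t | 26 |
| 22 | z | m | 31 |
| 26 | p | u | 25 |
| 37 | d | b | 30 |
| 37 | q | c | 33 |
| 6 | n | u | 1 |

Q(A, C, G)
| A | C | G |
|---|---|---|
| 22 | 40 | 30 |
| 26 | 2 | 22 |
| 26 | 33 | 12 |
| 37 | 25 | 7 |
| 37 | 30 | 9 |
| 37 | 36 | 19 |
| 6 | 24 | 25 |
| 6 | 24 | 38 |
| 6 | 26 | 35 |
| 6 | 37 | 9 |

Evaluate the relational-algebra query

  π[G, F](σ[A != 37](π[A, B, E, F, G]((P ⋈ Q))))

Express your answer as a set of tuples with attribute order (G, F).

Natural join on A: {(22, d, t, 26, 40, 30), (22, z, m, 31, 40, 30), (26, p, u, 25, 2, 22), (26, p, u, 25, 33, 12), (37, d, b, 30, 25, 7), (37, d, b, 30, 30, 9), (37, d, b, 30, 36, 19), (37, q, c, 33, 25, 7), (37, q, c, 33, 30, 9), (37, q, c, 33, 36, 19), (6, n, u, 1, 24, 25), (6, n, u, 1, 24, 38), (6, n, u, 1, 26, 35), (6, n, u, 1, 37, 9)}
Keep only column(s) A, B, E, F, G: {(22, d, 26, t, 30), (22, z, 31, m, 30), (26, p, 25, u, 12), (26, p, 25, u, 22), (37, d, 30, b, 19), (37, d, 30, b, 7), (37, d, 30, b, 9), (37, q, 33, c, 19), (37, q, 33, c, 7), (37, q, 33, c, 9), (6, n, 1, u, 25), (6, n, 1, u, 35), (6, n, 1, u, 38), (6, n, 1, u, 9)}
σ[A != 37]: keep tuples satisfying A != 37 → {(22, d, 26, t, 30), (22, z, 31, m, 30), (26, p, 25, u, 12), (26, p, 25, u, 22), (6, n, 1, u, 25), (6, n, 1, u, 35), (6, n, 1, u, 38), (6, n, 1, u, 9)}
Keep only column(s) G, F: {(12, u), (22, u), (25, u), (30, m), (30, t), (35, u), (38, u), (9, u)}

{(12, u), (22, u), (25, u), (30, m), (30, t), (35, u), (38, u), (9, u)}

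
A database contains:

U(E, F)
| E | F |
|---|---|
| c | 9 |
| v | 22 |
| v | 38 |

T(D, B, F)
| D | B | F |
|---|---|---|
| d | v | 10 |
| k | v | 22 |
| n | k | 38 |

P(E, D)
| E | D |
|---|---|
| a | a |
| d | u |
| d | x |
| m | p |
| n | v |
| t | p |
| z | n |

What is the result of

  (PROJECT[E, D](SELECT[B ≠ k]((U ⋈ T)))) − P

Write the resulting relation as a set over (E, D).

{(v, k)}

Natural join on F: {(v, 22, k, v), (v, 38, n, k)}
Filtering on B ≠ k leaves {(v, 22, k, v)}.
Keep only column(s) E, D: {(v, k)}
Difference: {(v, k)} with {(a, a), (d, u), (d, x), (m, p), (n, v), (t, p), (z, n)} → {(v, k)}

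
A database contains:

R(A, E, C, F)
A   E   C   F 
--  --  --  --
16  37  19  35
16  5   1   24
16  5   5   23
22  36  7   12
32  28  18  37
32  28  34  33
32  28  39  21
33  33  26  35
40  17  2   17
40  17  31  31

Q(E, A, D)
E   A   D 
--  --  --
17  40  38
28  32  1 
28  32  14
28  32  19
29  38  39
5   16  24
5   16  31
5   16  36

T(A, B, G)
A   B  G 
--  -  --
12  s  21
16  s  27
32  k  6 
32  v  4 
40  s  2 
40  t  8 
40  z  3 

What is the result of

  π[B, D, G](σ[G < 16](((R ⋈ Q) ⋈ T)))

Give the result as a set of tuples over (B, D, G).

{(k, 1, 6), (k, 14, 6), (k, 19, 6), (s, 38, 2), (t, 38, 8), (v, 1, 4), (v, 14, 4), (v, 19, 4), (z, 38, 3)}

R ⋈ Q (natural join on A, E): {(16, 5, 1, 24, 24), (16, 5, 1, 24, 31), (16, 5, 1, 24, 36), (16, 5, 5, 23, 24), (16, 5, 5, 23, 31), (16, 5, 5, 23, 36), (32, 28, 18, 37, 1), (32, 28, 18, 37, 14), (32, 28, 18, 37, 19), (32, 28, 34, 33, 1), (32, 28, 34, 33, 14), (32, 28, 34, 33, 19), (32, 28, 39, 21, 1), (32, 28, 39, 21, 14), (32, 28, 39, 21, 19), (40, 17, 2, 17, 38), (40, 17, 31, 31, 38)}
(R ⋈ Q) ⋈ T (natural join on A): {(16, 5, 1, 24, 24, s, 27), (16, 5, 1, 24, 31, s, 27), (16, 5, 1, 24, 36, s, 27), (16, 5, 5, 23, 24, s, 27), (16, 5, 5, 23, 31, s, 27), (16, 5, 5, 23, 36, s, 27), (32, 28, 18, 37, 1, k, 6), (32, 28, 18, 37, 1, v, 4), (32, 28, 18, 37, 14, k, 6), (32, 28, 18, 37, 14, v, 4), (32, 28, 18, 37, 19, k, 6), (32, 28, 18, 37, 19, v, 4), (32, 28, 34, 33, 1, k, 6), (32, 28, 34, 33, 1, v, 4), (32, 28, 34, 33, 14, k, 6), (32, 28, 34, 33, 14, v, 4), (32, 28, 34, 33, 19, k, 6), (32, 28, 34, 33, 19, v, 4), (32, 28, 39, 21, 1, k, 6), (32, 28, 39, 21, 1, v, 4), (32, 28, 39, 21, 14, k, 6), (32, 28, 39, 21, 14, v, 4), (32, 28, 39, 21, 19, k, 6), (32, 28, 39, 21, 19, v, 4), (40, 17, 2, 17, 38, s, 2), (40, 17, 2, 17, 38, t, 8), (40, 17, 2, 17, 38, z, 3), (40, 17, 31, 31, 38, s, 2), (40, 17, 31, 31, 38, t, 8), (40, 17, 31, 31, 38, z, 3)}
Filtering on G < 16 leaves {(32, 28, 18, 37, 1, k, 6), (32, 28, 18, 37, 1, v, 4), (32, 28, 18, 37, 14, k, 6), (32, 28, 18, 37, 14, v, 4), (32, 28, 18, 37, 19, k, 6), (32, 28, 18, 37, 19, v, 4), (32, 28, 34, 33, 1, k, 6), (32, 28, 34, 33, 1, v, 4), (32, 28, 34, 33, 14, k, 6), (32, 28, 34, 33, 14, v, 4), (32, 28, 34, 33, 19, k, 6), (32, 28, 34, 33, 19, v, 4), (32, 28, 39, 21, 1, k, 6), (32, 28, 39, 21, 1, v, 4), (32, 28, 39, 21, 14, k, 6), (32, 28, 39, 21, 14, v, 4), (32, 28, 39, 21, 19, k, 6), (32, 28, 39, 21, 19, v, 4), (40, 17, 2, 17, 38, s, 2), (40, 17, 2, 17, 38, t, 8), (40, 17, 2, 17, 38, z, 3), (40, 17, 31, 31, 38, s, 2), (40, 17, 31, 31, 38, t, 8), (40, 17, 31, 31, 38, z, 3)}.
π[B, D, G]: project onto (B, D, G) (15 duplicate(s) eliminated) → {(k, 1, 6), (k, 14, 6), (k, 19, 6), (s, 38, 2), (t, 38, 8), (v, 1, 4), (v, 14, 4), (v, 19, 4), (z, 38, 3)}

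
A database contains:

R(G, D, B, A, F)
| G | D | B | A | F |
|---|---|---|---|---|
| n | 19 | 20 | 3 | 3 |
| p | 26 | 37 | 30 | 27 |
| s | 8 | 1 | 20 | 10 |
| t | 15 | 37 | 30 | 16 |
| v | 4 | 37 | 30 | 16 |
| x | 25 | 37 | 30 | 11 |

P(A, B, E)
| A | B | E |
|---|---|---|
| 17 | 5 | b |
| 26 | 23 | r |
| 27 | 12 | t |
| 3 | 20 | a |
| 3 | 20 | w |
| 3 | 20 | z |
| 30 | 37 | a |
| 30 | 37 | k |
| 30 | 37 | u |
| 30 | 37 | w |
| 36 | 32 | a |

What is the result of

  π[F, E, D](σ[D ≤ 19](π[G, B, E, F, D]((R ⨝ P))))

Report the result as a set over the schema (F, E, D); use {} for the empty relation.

Natural join on B, A: {(n, 19, 20, 3, 3, a), (n, 19, 20, 3, 3, w), (n, 19, 20, 3, 3, z), (p, 26, 37, 30, 27, a), (p, 26, 37, 30, 27, k), (p, 26, 37, 30, 27, u), (p, 26, 37, 30, 27, w), (t, 15, 37, 30, 16, a), (t, 15, 37, 30, 16, k), (t, 15, 37, 30, 16, u), (t, 15, 37, 30, 16, w), (v, 4, 37, 30, 16, a), (v, 4, 37, 30, 16, k), (v, 4, 37, 30, 16, u), (v, 4, 37, 30, 16, w), (x, 25, 37, 30, 11, a), (x, 25, 37, 30, 11, k), (x, 25, 37, 30, 11, u), (x, 25, 37, 30, 11, w)}
Keep only column(s) G, B, E, F, D: {(n, 20, a, 3, 19), (n, 20, w, 3, 19), (n, 20, z, 3, 19), (p, 37, a, 27, 26), (p, 37, k, 27, 26), (p, 37, u, 27, 26), (p, 37, w, 27, 26), (t, 37, a, 16, 15), (t, 37, k, 16, 15), (t, 37, u, 16, 15), (t, 37, w, 16, 15), (v, 37, a, 16, 4), (v, 37, k, 16, 4), (v, 37, u, 16, 4), (v, 37, w, 16, 4), (x, 37, a, 11, 25), (x, 37, k, 11, 25), (x, 37, u, 11, 25), (x, 37, w, 11, 25)}
Selection D ≤ 19: {(n, 20, a, 3, 19), (n, 20, w, 3, 19), (n, 20, z, 3, 19), (t, 37, a, 16, 15), (t, 37, k, 16, 15), (t, 37, u, 16, 15), (t, 37, w, 16, 15), (v, 37, a, 16, 4), (v, 37, k, 16, 4), (v, 37, u, 16, 4), (v, 37, w, 16, 4)}
Keep only column(s) F, E, D: {(16, a, 15), (16, a, 4), (16, k, 15), (16, k, 4), (16, u, 15), (16, u, 4), (16, w, 15), (16, w, 4), (3, a, 19), (3, w, 19), (3, z, 19)}

{(16, a, 15), (16, a, 4), (16, k, 15), (16, k, 4), (16, u, 15), (16, u, 4), (16, w, 15), (16, w, 4), (3, a, 19), (3, w, 19), (3, z, 19)}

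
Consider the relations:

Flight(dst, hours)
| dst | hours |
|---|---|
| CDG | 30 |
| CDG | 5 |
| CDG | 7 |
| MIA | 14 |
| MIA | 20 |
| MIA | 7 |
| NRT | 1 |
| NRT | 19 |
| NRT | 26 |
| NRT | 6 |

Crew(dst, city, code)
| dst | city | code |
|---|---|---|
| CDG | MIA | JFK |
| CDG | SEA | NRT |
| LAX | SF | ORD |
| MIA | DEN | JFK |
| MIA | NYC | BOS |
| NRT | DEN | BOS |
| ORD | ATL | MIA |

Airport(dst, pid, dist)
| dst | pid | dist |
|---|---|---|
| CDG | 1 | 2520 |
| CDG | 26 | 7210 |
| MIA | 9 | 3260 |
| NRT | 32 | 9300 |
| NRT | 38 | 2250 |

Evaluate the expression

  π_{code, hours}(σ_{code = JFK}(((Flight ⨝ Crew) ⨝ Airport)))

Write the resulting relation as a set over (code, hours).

Joining Flight and Crew on dst yields {(CDG, 30, MIA, JFK), (CDG, 30, SEA, NRT), (CDG, 5, MIA, JFK), (CDG, 5, SEA, NRT), (CDG, 7, MIA, JFK), (CDG, 7, SEA, NRT), (MIA, 14, DEN, JFK), (MIA, 14, NYC, BOS), (MIA, 20, DEN, JFK), (MIA, 20, NYC, BOS), (MIA, 7, DEN, JFK), (MIA, 7, NYC, BOS), (NRT, 1, DEN, BOS), (NRT, 19, DEN, BOS), (NRT, 26, DEN, BOS), (NRT, 6, DEN, BOS)}.
Joining (Flight ⨝ Crew) and Airport on dst yields {(CDG, 30, MIA, JFK, 1, 2520), (CDG, 30, MIA, JFK, 26, 7210), (CDG, 30, SEA, NRT, 1, 2520), (CDG, 30, SEA, NRT, 26, 7210), (CDG, 5, MIA, JFK, 1, 2520), (CDG, 5, MIA, JFK, 26, 7210), (CDG, 5, SEA, NRT, 1, 2520), (CDG, 5, SEA, NRT, 26, 7210), (CDG, 7, MIA, JFK, 1, 2520), (CDG, 7, MIA, JFK, 26, 7210), (CDG, 7, SEA, NRT, 1, 2520), (CDG, 7, SEA, NRT, 26, 7210), (MIA, 14, DEN, JFK, 9, 3260), (MIA, 14, NYC, BOS, 9, 3260), (MIA, 20, DEN, JFK, 9, 3260), (MIA, 20, NYC, BOS, 9, 3260), (MIA, 7, DEN, JFK, 9, 3260), (MIA, 7, NYC, BOS, 9, 3260), (NRT, 1, DEN, BOS, 32, 9300), (NRT, 1, DEN, BOS, 38, 2250), (NRT, 19, DEN, BOS, 32, 9300), (NRT, 19, DEN, BOS, 38, 2250), (NRT, 26, DEN, BOS, 32, 9300), (NRT, 26, DEN, BOS, 38, 2250), (NRT, 6, DEN, BOS, 32, 9300), (NRT, 6, DEN, BOS, 38, 2250)}.
Selection code = JFK: {(CDG, 30, MIA, JFK, 1, 2520), (CDG, 30, MIA, JFK, 26, 7210), (CDG, 5, MIA, JFK, 1, 2520), (CDG, 5, MIA, JFK, 26, 7210), (CDG, 7, MIA, JFK, 1, 2520), (CDG, 7, MIA, JFK, 26, 7210), (MIA, 14, DEN, JFK, 9, 3260), (MIA, 20, DEN, JFK, 9, 3260), (MIA, 7, DEN, JFK, 9, 3260)}
Keep only column(s) code, hours (4 duplicate(s) eliminated): {(JFK, 14), (JFK, 20), (JFK, 30), (JFK, 5), (JFK, 7)}

{(JFK, 14), (JFK, 20), (JFK, 30), (JFK, 5), (JFK, 7)}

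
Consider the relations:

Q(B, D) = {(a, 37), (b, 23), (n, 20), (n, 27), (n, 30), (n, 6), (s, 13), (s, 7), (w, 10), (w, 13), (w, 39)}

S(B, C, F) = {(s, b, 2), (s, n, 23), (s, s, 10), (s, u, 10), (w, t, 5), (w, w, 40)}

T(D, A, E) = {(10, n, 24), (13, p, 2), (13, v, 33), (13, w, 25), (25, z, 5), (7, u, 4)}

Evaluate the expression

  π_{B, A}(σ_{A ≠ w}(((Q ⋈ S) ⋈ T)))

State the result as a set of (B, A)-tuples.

{(s, p), (s, u), (s, v), (w, n), (w, p), (w, v)}

Q ⋈ S (natural join on B): {(s, 13, b, 2), (s, 13, n, 23), (s, 13, s, 10), (s, 13, u, 10), (s, 7, b, 2), (s, 7, n, 23), (s, 7, s, 10), (s, 7, u, 10), (w, 10, t, 5), (w, 10, w, 40), (w, 13, t, 5), (w, 13, w, 40), (w, 39, t, 5), (w, 39, w, 40)}
(Q ⋈ S) ⋈ T (natural join on D): {(s, 13, b, 2, p, 2), (s, 13, b, 2, v, 33), (s, 13, b, 2, w, 25), (s, 13, n, 23, p, 2), (s, 13, n, 23, v, 33), (s, 13, n, 23, w, 25), (s, 13, s, 10, p, 2), (s, 13, s, 10, v, 33), (s, 13, s, 10, w, 25), (s, 13, u, 10, p, 2), (s, 13, u, 10, v, 33), (s, 13, u, 10, w, 25), (s, 7, b, 2, u, 4), (s, 7, n, 23, u, 4), (s, 7, s, 10, u, 4), (s, 7, u, 10, u, 4), (w, 10, t, 5, n, 24), (w, 10, w, 40, n, 24), (w, 13, t, 5, p, 2), (w, 13, t, 5, v, 33), (w, 13, t, 5, w, 25), (w, 13, w, 40, p, 2), (w, 13, w, 40, v, 33), (w, 13, w, 40, w, 25)}
Selection A ≠ w: {(s, 13, b, 2, p, 2), (s, 13, b, 2, v, 33), (s, 13, n, 23, p, 2), (s, 13, n, 23, v, 33), (s, 13, s, 10, p, 2), (s, 13, s, 10, v, 33), (s, 13, u, 10, p, 2), (s, 13, u, 10, v, 33), (s, 7, b, 2, u, 4), (s, 7, n, 23, u, 4), (s, 7, s, 10, u, 4), (s, 7, u, 10, u, 4), (w, 10, t, 5, n, 24), (w, 10, w, 40, n, 24), (w, 13, t, 5, p, 2), (w, 13, t, 5, v, 33), (w, 13, w, 40, p, 2), (w, 13, w, 40, v, 33)}
Projecting to B, A (12 duplicate(s) eliminated): {(s, p), (s, u), (s, v), (w, n), (w, p), (w, v)}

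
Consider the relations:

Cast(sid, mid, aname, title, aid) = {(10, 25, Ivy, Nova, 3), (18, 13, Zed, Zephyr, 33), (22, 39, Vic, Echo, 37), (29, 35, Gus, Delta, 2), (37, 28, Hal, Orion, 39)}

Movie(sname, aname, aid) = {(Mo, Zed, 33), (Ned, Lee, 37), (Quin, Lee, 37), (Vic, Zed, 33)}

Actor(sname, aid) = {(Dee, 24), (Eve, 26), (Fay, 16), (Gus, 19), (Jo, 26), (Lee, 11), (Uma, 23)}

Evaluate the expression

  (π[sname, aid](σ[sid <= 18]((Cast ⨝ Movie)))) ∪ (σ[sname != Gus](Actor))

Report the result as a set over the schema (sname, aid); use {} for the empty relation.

{(Dee, 24), (Eve, 26), (Fay, 16), (Jo, 26), (Lee, 11), (Mo, 33), (Uma, 23), (Vic, 33)}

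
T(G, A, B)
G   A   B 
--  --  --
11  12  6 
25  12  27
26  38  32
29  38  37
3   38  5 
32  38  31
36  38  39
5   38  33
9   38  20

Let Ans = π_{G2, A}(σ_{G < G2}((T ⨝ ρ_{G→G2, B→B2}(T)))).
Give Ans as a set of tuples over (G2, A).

ρ[G→G2, B→B2]: schema becomes (G2, A, B2); tuples unchanged.
Joining T and ρ_{G→G2, B→B2}(T) on A yields {(11, 12, 6, 11, 6), (11, 12, 6, 25, 27), (25, 12, 27, 11, 6), (25, 12, 27, 25, 27), (26, 38, 32, 26, 32), (26, 38, 32, 29, 37), (26, 38, 32, 3, 5), (26, 38, 32, 32, 31), (26, 38, 32, 36, 39), (26, 38, 32, 5, 33), (26, 38, 32, 9, 20), (29, 38, 37, 26, 32), (29, 38, 37, 29, 37), (29, 38, 37, 3, 5), (29, 38, 37, 32, 31), (29, 38, 37, 36, 39), (29, 38, 37, 5, 33), (29, 38, 37, 9, 20), (3, 38, 5, 26, 32), (3, 38, 5, 29, 37), (3, 38, 5, 3, 5), (3, 38, 5, 32, 31), (3, 38, 5, 36, 39), (3, 38, 5, 5, 33), (3, 38, 5, 9, 20), (32, 38, 31, 26, 32), (32, 38, 31, 29, 37), (32, 38, 31, 3, 5), (32, 38, 31, 32, 31), (32, 38, 31, 36, 39), (32, 38, 31, 5, 33), (32, 38, 31, 9, 20), (36, 38, 39, 26, 32), (36, 38, 39, 29, 37), (36, 38, 39, 3, 5), (36, 38, 39, 32, 31), (36, 38, 39, 36, 39), (36, 38, 39, 5, 33), (36, 38, 39, 9, 20), (5, 38, 33, 26, 32), (5, 38, 33, 29, 37), (5, 38, 33, 3, 5), (5, 38, 33, 32, 31), (5, 38, 33, 36, 39), (5, 38, 33, 5, 33), (5, 38, 33, 9, 20), (9, 38, 20, 26, 32), (9, 38, 20, 29, 37), (9, 38, 20, 3, 5), (9, 38, 20, 32, 31), (9, 38, 20, 36, 39), (9, 38, 20, 5, 33), (9, 38, 20, 9, 20)}.
Filtering on G < G2 leaves {(11, 12, 6, 25, 27), (26, 38, 32, 29, 37), (26, 38, 32, 32, 31), (26, 38, 32, 36, 39), (29, 38, 37, 32, 31), (29, 38, 37, 36, 39), (3, 38, 5, 26, 32), (3, 38, 5, 29, 37), (3, 38, 5, 32, 31), (3, 38, 5, 36, 39), (3, 38, 5, 5, 33), (3, 38, 5, 9, 20), (32, 38, 31, 36, 39), (5, 38, 33, 26, 32), (5, 38, 33, 29, 37), (5, 38, 33, 32, 31), (5, 38, 33, 36, 39), (5, 38, 33, 9, 20), (9, 38, 20, 26, 32), (9, 38, 20, 29, 37), (9, 38, 20, 32, 31), (9, 38, 20, 36, 39)}.
π[G2, A]: project onto (G2, A) (15 duplicate(s) eliminated) → {(25, 12), (26, 38), (29, 38), (32, 38), (36, 38), (5, 38), (9, 38)}

{(25, 12), (26, 38), (29, 38), (32, 38), (36, 38), (5, 38), (9, 38)}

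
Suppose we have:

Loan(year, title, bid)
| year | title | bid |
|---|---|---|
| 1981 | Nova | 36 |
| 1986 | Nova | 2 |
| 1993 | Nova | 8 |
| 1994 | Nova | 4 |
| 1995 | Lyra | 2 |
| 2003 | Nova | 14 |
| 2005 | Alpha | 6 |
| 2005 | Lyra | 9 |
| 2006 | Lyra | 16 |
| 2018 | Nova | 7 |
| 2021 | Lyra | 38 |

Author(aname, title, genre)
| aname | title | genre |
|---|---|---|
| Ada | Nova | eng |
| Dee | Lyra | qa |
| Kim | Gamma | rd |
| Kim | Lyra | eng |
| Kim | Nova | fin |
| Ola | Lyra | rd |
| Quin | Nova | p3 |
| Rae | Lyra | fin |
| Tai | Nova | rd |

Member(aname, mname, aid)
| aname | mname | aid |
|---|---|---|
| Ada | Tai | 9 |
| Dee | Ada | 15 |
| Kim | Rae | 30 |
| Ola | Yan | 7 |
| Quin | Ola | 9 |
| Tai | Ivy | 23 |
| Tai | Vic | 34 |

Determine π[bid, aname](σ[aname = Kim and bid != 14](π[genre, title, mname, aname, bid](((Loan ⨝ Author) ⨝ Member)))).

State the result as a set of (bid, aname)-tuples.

Joining Loan and Author on title yields {(1981, Nova, 36, Ada, eng), (1981, Nova, 36, Kim, fin), (1981, Nova, 36, Quin, p3), (1981, Nova, 36, Tai, rd), (1986, Nova, 2, Ada, eng), (1986, Nova, 2, Kim, fin), (1986, Nova, 2, Quin, p3), (1986, Nova, 2, Tai, rd), (1993, Nova, 8, Ada, eng), (1993, Nova, 8, Kim, fin), (1993, Nova, 8, Quin, p3), (1993, Nova, 8, Tai, rd), (1994, Nova, 4, Ada, eng), (1994, Nova, 4, Kim, fin), (1994, Nova, 4, Quin, p3), (1994, Nova, 4, Tai, rd), (1995, Lyra, 2, Dee, qa), (1995, Lyra, 2, Kim, eng), (1995, Lyra, 2, Ola, rd), (1995, Lyra, 2, Rae, fin), (2003, Nova, 14, Ada, eng), (2003, Nova, 14, Kim, fin), (2003, Nova, 14, Quin, p3), (2003, Nova, 14, Tai, rd), (2005, Lyra, 9, Dee, qa), (2005, Lyra, 9, Kim, eng), (2005, Lyra, 9, Ola, rd), (2005, Lyra, 9, Rae, fin), (2006, Lyra, 16, Dee, qa), (2006, Lyra, 16, Kim, eng), (2006, Lyra, 16, Ola, rd), (2006, Lyra, 16, Rae, fin), (2018, Nova, 7, Ada, eng), (2018, Nova, 7, Kim, fin), (2018, Nova, 7, Quin, p3), (2018, Nova, 7, Tai, rd), (2021, Lyra, 38, Dee, qa), (2021, Lyra, 38, Kim, eng), (2021, Lyra, 38, Ola, rd), (2021, Lyra, 38, Rae, fin)}.
Joining (Loan ⨝ Author) and Member on aname yields {(1981, Nova, 36, Ada, eng, Tai, 9), (1981, Nova, 36, Kim, fin, Rae, 30), (1981, Nova, 36, Quin, p3, Ola, 9), (1981, Nova, 36, Tai, rd, Ivy, 23), (1981, Nova, 36, Tai, rd, Vic, 34), (1986, Nova, 2, Ada, eng, Tai, 9), (1986, Nova, 2, Kim, fin, Rae, 30), (1986, Nova, 2, Quin, p3, Ola, 9), (1986, Nova, 2, Tai, rd, Ivy, 23), (1986, Nova, 2, Tai, rd, Vic, 34), (1993, Nova, 8, Ada, eng, Tai, 9), (1993, Nova, 8, Kim, fin, Rae, 30), (1993, Nova, 8, Quin, p3, Ola, 9), (1993, Nova, 8, Tai, rd, Ivy, 23), (1993, Nova, 8, Tai, rd, Vic, 34), (1994, Nova, 4, Ada, eng, Tai, 9), (1994, Nova, 4, Kim, fin, Rae, 30), (1994, Nova, 4, Quin, p3, Ola, 9), (1994, Nova, 4, Tai, rd, Ivy, 23), (1994, Nova, 4, Tai, rd, Vic, 34), (1995, Lyra, 2, Dee, qa, Ada, 15), (1995, Lyra, 2, Kim, eng, Rae, 30), (1995, Lyra, 2, Ola, rd, Yan, 7), (2003, Nova, 14, Ada, eng, Tai, 9), (2003, Nova, 14, Kim, fin, Rae, 30), (2003, Nova, 14, Quin, p3, Ola, 9), (2003, Nova, 14, Tai, rd, Ivy, 23), (2003, Nova, 14, Tai, rd, Vic, 34), (2005, Lyra, 9, Dee, qa, Ada, 15), (2005, Lyra, 9, Kim, eng, Rae, 30), (2005, Lyra, 9, Ola, rd, Yan, 7), (2006, Lyra, 16, Dee, qa, Ada, 15), (2006, Lyra, 16, Kim, eng, Rae, 30), (2006, Lyra, 16, Ola, rd, Yan, 7), (2018, Nova, 7, Ada, eng, Tai, 9), (2018, Nova, 7, Kim, fin, Rae, 30), (2018, Nova, 7, Quin, p3, Ola, 9), (2018, Nova, 7, Tai, rd, Ivy, 23), (2018, Nova, 7, Tai, rd, Vic, 34), (2021, Lyra, 38, Dee, qa, Ada, 15), (2021, Lyra, 38, Kim, eng, Rae, 30), (2021, Lyra, 38, Ola, rd, Yan, 7)}.
Keep only column(s) genre, title, mname, aname, bid: {(eng, Lyra, Rae, Kim, 16), (eng, Lyra, Rae, Kim, 2), (eng, Lyra, Rae, Kim, 38), (eng, Lyra, Rae, Kim, 9), (eng, Nova, Tai, Ada, 14), (eng, Nova, Tai, Ada, 2), (eng, Nova, Tai, Ada, 36), (eng, Nova, Tai, Ada, 4), (eng, Nova, Tai, Ada, 7), (eng, Nova, Tai, Ada, 8), (fin, Nova, Rae, Kim, 14), (fin, Nova, Rae, Kim, 2), (fin, Nova, Rae, Kim, 36), (fin, Nova, Rae, Kim, 4), (fin, Nova, Rae, Kim, 7), (fin, Nova, Rae, Kim, 8), (p3, Nova, Ola, Quin, 14), (p3, Nova, Ola, Quin, 2), (p3, Nova, Ola, Quin, 36), (p3, Nova, Ola, Quin, 4), (p3, Nova, Ola, Quin, 7), (p3, Nova, Ola, Quin, 8), (qa, Lyra, Ada, Dee, 16), (qa, Lyra, Ada, Dee, 2), (qa, Lyra, Ada, Dee, 38), (qa, Lyra, Ada, Dee, 9), (rd, Lyra, Yan, Ola, 16), (rd, Lyra, Yan, Ola, 2), (rd, Lyra, Yan, Ola, 38), (rd, Lyra, Yan, Ola, 9), (rd, Nova, Ivy, Tai, 14), (rd, Nova, Ivy, Tai, 2), (rd, Nova, Ivy, Tai, 36), (rd, Nova, Ivy, Tai, 4), (rd, Nova, Ivy, Tai, 7), (rd, Nova, Ivy, Tai, 8), (rd, Nova, Vic, Tai, 14), (rd, Nova, Vic, Tai, 2), (rd, Nova, Vic, Tai, 36), (rd, Nova, Vic, Tai, 4), (rd, Nova, Vic, Tai, 7), (rd, Nova, Vic, Tai, 8)}
Selection aname = Kim and bid != 14: {(eng, Lyra, Rae, Kim, 16), (eng, Lyra, Rae, Kim, 2), (eng, Lyra, Rae, Kim, 38), (eng, Lyra, Rae, Kim, 9), (fin, Nova, Rae, Kim, 2), (fin, Nova, Rae, Kim, 36), (fin, Nova, Rae, Kim, 4), (fin, Nova, Rae, Kim, 7), (fin, Nova, Rae, Kim, 8)}
Keep only column(s) bid, aname (1 duplicate(s) eliminated): {(16, Kim), (2, Kim), (36, Kim), (38, Kim), (4, Kim), (7, Kim), (8, Kim), (9, Kim)}

{(16, Kim), (2, Kim), (36, Kim), (38, Kim), (4, Kim), (7, Kim), (8, Kim), (9, Kim)}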